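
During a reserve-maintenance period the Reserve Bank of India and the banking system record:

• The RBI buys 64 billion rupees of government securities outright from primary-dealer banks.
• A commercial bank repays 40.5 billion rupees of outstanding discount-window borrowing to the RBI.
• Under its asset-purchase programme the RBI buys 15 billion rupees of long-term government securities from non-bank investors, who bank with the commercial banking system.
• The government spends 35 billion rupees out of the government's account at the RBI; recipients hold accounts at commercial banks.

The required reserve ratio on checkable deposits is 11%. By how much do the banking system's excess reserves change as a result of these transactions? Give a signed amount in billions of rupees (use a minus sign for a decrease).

OMO purchase (from banks) 64 billion rupees: reserves +64B, deposits 0.
Discount-window repayment 40.5 billion rupees: reserves −40.5B, deposits 0.
Asset purchase (from non-banks) 15 billion rupees: reserves +15B, deposits +15B.
Government spending 35 billion rupees: reserves +35B, deposits +35B.
Totals: Δreserves = +73.5B, Δdeposits = +50B.
Δrequired reserves = 11% × +50B = +5.5B.
Δexcess reserves = Δreserves − Δrequired = +73.5B − (+5.5B) = +68 billion.

+68 billion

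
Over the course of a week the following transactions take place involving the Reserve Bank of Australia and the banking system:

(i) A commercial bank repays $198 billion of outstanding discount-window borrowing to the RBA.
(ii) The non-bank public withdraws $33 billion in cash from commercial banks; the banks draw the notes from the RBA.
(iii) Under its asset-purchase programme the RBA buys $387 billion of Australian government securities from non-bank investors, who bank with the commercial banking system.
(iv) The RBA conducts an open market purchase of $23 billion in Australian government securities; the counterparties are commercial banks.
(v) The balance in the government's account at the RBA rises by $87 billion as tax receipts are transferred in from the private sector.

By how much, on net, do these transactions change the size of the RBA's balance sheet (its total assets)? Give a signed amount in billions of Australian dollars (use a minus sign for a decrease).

+$212 billion

Discount-window repayment $198 billion: an RBA asset is shed → −$198B.
Currency withdrawal $33 billion: only the composition of liabilities changes → 0.
Asset purchase (from non-banks) $387 billion: an RBA asset is acquired → +$387B.
OMO purchase (from banks) $23 billion: an RBA asset is acquired → +$23B.
Government account inflow $87 billion: only the composition of liabilities changes → 0.
Net: −198 + 0 + 387 + 23 + 0 = +$212 billion.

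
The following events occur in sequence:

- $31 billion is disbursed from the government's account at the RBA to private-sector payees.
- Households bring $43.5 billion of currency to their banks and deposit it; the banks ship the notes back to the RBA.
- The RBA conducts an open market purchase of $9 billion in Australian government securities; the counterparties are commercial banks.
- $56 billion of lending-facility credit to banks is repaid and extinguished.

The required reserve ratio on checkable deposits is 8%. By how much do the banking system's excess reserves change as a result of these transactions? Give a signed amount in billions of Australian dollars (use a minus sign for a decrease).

Government spending $31 billion: reserves +$31B, deposits +$31B.
Currency deposit $43.5 billion: reserves +$43.5B, deposits +$43.5B.
OMO purchase (from banks) $9 billion: reserves +$9B, deposits 0.
Discount-window repayment $56 billion: reserves −$56B, deposits 0.
Totals: Δreserves = +$27.5B, Δdeposits = +$74.5B.
Δrequired reserves = 8% × +$74.5B = +$5.96B.
Δexcess reserves = Δreserves − Δrequired = +$27.5B − (+$5.96B) = +$21.54 billion.

+$21.54 billion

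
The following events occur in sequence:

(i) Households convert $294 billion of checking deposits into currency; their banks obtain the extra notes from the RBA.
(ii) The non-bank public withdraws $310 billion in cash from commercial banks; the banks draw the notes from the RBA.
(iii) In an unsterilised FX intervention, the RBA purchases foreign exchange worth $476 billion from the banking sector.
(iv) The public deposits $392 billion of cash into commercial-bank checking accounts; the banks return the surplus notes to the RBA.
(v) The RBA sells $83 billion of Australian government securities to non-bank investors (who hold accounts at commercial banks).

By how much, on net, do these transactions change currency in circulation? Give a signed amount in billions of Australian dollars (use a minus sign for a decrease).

+$212 billion

Currency withdrawal $294 billion: notes leave the central bank → +$294B.
Currency withdrawal $310 billion: notes leave the central bank → +$310B.
FX purchase $476 billion: no currency enters or leaves circulation → 0.
Currency deposit $392 billion: notes return to the central bank → −$392B.
Asset sale (to non-banks) $83 billion: no currency enters or leaves circulation → 0.
Net: 294 + 310 + 0 − 392 + 0 = +$212 billion.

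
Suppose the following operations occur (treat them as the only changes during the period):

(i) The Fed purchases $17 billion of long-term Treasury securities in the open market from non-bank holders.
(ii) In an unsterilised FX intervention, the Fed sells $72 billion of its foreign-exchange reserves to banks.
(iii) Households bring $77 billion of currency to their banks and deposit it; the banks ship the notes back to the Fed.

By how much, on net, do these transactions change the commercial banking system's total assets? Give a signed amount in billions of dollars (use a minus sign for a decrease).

+$94 billion

Asset purchase (from non-banks) $17 billion: bank balance sheets expand → +$17B.
FX sale $72 billion: just an asset swap on bank balance sheets → 0.
Currency deposit $77 billion: bank balance sheets expand → +$77B.
Net: 17 + 0 + 77 = +$94 billion.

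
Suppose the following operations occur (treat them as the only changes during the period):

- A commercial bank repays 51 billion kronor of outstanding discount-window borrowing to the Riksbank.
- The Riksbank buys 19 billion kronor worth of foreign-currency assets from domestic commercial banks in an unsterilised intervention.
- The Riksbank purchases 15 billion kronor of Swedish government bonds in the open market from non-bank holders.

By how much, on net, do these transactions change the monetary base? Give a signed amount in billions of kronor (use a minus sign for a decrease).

Discount-window repayment 51 billion kronor: Riksbank balance sheet contracts → −51B.
FX purchase 19 billion kronor: Riksbank balance sheet expands → +19B.
Asset purchase (from non-banks) 15 billion kronor: Riksbank balance sheet expands → +15B.
Net: −51 + 19 + 15 = -17 billion.

-17 billion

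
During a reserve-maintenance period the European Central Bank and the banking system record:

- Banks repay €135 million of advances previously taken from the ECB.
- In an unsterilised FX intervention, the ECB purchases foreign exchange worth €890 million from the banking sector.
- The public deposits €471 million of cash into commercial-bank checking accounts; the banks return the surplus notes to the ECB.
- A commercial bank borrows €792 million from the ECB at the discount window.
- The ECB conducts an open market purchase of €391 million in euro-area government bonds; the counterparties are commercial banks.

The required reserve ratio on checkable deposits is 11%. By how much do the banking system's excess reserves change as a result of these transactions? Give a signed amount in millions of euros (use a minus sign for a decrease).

Discount-window repayment €135 million: reserves −€135M, deposits 0.
FX purchase €890 million: reserves +€890M, deposits 0.
Currency deposit €471 million: reserves +€471M, deposits +€471M.
Discount-window loan €792 million: reserves +€792M, deposits 0.
OMO purchase (from banks) €391 million: reserves +€391M, deposits 0.
Totals: Δreserves = +€2409M, Δdeposits = +€471M.
Δrequired reserves = 11% × +€471M = +€51.81M.
Δexcess reserves = Δreserves − Δrequired = +€2409M − (+€51.81M) = +€2357.19 million.

+€2357.19 million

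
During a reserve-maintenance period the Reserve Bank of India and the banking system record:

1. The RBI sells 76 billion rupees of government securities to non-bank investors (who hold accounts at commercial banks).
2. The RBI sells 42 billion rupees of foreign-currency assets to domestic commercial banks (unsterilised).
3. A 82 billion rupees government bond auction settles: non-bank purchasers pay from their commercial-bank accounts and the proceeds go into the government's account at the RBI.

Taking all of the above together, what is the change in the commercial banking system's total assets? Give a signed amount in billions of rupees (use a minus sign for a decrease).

-158 billion

RBI balance sheet:
  Assets:      Securities −76B, Foreign assets −42B
  Liabilities: Bank reserves −200B, Government deposits +82B
Commercial banking system:
  Assets:      Reserves at CB −200B, Foreign assets +42B
  Liabilities: Checkable deposits −158B
Change in total bank assets = -158 billion.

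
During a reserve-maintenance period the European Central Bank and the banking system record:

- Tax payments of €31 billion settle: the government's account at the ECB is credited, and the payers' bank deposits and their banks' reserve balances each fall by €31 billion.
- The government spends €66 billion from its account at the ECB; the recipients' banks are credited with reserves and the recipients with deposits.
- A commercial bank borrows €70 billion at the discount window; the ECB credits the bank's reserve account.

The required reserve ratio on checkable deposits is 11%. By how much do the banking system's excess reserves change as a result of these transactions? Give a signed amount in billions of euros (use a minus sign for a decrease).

+€101.15 billion

Government account inflow €31 billion: reserves −€31B, deposits −€31B.
Government spending €66 billion: reserves +€66B, deposits +€66B.
Discount-window loan €70 billion: reserves +€70B, deposits 0.
Totals: Δreserves = +€105B, Δdeposits = +€35B.
Δrequired reserves = 11% × +€35B = +€3.85B.
Δexcess reserves = Δreserves − Δrequired = +€105B − (+€3.85B) = +€101.15 billion.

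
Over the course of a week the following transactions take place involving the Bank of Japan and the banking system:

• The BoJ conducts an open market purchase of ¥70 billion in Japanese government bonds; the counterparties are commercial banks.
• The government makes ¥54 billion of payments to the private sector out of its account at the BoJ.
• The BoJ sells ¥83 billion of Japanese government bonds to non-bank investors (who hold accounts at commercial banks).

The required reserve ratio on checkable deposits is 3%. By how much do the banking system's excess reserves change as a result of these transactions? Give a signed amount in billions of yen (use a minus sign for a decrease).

+¥41.87 billion

OMO purchase (from banks) ¥70 billion: reserves +¥70B, deposits 0.
Government spending ¥54 billion: reserves +¥54B, deposits +¥54B.
Asset sale (to non-banks) ¥83 billion: reserves −¥83B, deposits −¥83B.
Totals: Δreserves = +¥41B, Δdeposits = −¥29B.
Δrequired reserves = 3% × −¥29B = −¥0.87B.
Δexcess reserves = Δreserves − Δrequired = +¥41B − (−¥0.87B) = +¥41.87 billion.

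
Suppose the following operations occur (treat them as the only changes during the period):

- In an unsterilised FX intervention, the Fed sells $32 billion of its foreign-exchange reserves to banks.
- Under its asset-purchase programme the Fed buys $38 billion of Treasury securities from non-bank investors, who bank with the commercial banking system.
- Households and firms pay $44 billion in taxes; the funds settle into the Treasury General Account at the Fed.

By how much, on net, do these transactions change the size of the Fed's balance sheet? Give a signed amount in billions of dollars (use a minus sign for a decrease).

+$6 billion

FX sale $32 billion: a Fed asset is shed → −$32B.
Asset purchase (from non-banks) $38 billion: a Fed asset is acquired → +$38B.
Government account inflow $44 billion: only the composition of liabilities changes → 0.
Net: −32 + 38 + 0 = +$6 billion.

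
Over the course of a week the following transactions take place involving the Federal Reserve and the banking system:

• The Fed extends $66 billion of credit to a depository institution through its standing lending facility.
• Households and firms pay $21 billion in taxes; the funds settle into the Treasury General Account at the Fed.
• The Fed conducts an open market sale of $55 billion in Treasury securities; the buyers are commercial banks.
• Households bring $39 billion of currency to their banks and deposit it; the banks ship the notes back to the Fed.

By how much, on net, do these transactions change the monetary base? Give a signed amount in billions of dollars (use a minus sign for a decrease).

Discount-window loan $66 billion: Fed balance sheet expands → +$66B.
Government account inflow $21 billion: reserves shift to a non-base liability → −$21B.
OMO sale (to banks) $55 billion: Fed balance sheet contracts → −$55B.
Currency deposit $39 billion: just a shift between currency and reserves — both are base money → 0.
Net: 66 − 21 − 55 + 0 = -$10 billion.

-$10 billion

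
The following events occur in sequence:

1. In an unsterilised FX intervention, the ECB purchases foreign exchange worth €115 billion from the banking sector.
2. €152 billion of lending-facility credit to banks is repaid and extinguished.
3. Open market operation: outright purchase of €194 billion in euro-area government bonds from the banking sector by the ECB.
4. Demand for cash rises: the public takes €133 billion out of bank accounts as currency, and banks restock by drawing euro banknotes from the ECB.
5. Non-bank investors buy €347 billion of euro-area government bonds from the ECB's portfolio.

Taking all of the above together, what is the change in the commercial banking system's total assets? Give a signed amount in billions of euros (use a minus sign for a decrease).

FX purchase €115 billion: just an asset swap on bank balance sheets → 0.
Discount-window repayment €152 billion: bank balance sheets shrink → −€152B.
OMO purchase (from banks) €194 billion: just an asset swap on bank balance sheets → 0.
Currency withdrawal €133 billion: bank balance sheets shrink → −€133B.
Asset sale (to non-banks) €347 billion: bank balance sheets shrink → −€347B.
Net: 0 − 152 + 0 − 133 − 347 = -€632 billion.

-€632 billion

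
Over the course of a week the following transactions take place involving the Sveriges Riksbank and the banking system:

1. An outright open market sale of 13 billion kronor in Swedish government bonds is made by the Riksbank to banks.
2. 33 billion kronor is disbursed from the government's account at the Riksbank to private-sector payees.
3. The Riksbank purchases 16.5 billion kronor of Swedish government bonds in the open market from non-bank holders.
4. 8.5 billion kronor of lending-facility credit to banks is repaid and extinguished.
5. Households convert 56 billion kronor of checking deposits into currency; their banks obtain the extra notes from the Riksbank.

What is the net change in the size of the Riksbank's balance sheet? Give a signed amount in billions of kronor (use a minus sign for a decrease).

-5 billion

Riksbank balance sheet:
  Assets:      Securities +3.5B, Loans to banks −8.5B
  Liabilities: Bank reserves −28B, Currency in circulation +56B, Government deposits −33B
Commercial banking system:
  Assets:      Reserves at CB −28B, Securities +13B
  Liabilities: Checkable deposits −6.5B, Borrowings from CB −8.5B
Change in total Riksbank assets = -5 billion.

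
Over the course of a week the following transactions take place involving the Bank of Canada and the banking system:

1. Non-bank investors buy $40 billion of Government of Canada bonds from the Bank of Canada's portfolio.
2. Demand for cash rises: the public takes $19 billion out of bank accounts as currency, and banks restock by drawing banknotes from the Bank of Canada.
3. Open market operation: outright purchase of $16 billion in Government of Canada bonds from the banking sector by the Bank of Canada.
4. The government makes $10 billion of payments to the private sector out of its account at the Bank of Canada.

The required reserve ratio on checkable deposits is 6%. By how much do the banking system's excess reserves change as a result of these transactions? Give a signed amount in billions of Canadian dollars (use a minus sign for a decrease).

-$30.06 billion

Asset sale (to non-banks) $40 billion: reserves −$40B, deposits −$40B.
Currency withdrawal $19 billion: reserves −$19B, deposits −$19B.
OMO purchase (from banks) $16 billion: reserves +$16B, deposits 0.
Government spending $10 billion: reserves +$10B, deposits +$10B.
Totals: Δreserves = −$33B, Δdeposits = −$49B.
Δrequired reserves = 6% × −$49B = −$2.94B.
Δexcess reserves = Δreserves − Δrequired = −$33B − (−$2.94B) = -$30.06 billion.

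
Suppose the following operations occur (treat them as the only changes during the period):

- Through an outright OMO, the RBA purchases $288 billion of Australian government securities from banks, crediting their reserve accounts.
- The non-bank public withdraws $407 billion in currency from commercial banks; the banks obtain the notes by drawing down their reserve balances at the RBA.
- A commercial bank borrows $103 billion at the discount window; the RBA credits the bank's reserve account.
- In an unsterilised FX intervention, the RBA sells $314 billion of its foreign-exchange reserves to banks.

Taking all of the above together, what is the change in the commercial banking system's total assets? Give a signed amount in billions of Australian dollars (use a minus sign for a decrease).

-$304 billion

RBA balance sheet:
  Assets:      Securities +$288B, Loans to banks +$103B, Foreign assets −$314B
  Liabilities: Bank reserves −$330B, Currency in circulation +$407B
Commercial banking system:
  Assets:      Reserves at CB −$330B, Securities −$288B, Foreign assets +$314B
  Liabilities: Checkable deposits −$407B, Borrowings from CB +$103B
Change in total bank assets = -$304 billion.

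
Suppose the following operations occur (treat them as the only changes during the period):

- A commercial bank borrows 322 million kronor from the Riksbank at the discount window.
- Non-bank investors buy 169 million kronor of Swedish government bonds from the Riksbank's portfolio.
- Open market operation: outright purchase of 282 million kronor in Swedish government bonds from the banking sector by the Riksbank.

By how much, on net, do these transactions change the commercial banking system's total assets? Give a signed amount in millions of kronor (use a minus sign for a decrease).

+153 million

Discount-window loan 322 million kronor: bank balance sheets expand → +322M.
Asset sale (to non-banks) 169 million kronor: bank balance sheets shrink → −169M.
OMO purchase (from banks) 282 million kronor: just an asset swap on bank balance sheets → 0.
Net: 322 − 169 + 0 = +153 million.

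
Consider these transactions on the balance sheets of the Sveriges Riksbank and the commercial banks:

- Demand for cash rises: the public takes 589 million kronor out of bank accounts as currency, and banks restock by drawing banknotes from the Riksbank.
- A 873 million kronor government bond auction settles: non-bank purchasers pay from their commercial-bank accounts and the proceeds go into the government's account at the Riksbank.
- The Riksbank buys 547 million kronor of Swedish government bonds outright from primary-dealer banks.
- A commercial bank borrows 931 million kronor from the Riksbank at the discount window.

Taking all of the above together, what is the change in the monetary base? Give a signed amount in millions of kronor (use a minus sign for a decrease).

+605 million

Currency withdrawal 589 million kronor: just a shift between currency and reserves — both are base money → 0.
Government account inflow 873 million kronor: reserves shift to a non-base liability → −873M.
OMO purchase (from banks) 547 million kronor: Riksbank balance sheet expands → +547M.
Discount-window loan 931 million kronor: Riksbank balance sheet expands → +931M.
Net: 0 − 873 + 547 + 931 = +605 million.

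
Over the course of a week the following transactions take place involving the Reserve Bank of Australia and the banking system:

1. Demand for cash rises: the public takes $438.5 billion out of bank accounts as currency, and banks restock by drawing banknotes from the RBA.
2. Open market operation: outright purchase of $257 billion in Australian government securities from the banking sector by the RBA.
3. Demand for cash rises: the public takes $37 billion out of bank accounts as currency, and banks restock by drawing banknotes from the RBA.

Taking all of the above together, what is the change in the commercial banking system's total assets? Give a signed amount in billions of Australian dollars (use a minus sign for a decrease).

Currency withdrawal $438.5 billion: bank balance sheets shrink → −$438.5B.
OMO purchase (from banks) $257 billion: just an asset swap on bank balance sheets → 0.
Currency withdrawal $37 billion: bank balance sheets shrink → −$37B.
Net: −438.5 + 0 − 37 = -$475.5 billion.

-$475.5 billion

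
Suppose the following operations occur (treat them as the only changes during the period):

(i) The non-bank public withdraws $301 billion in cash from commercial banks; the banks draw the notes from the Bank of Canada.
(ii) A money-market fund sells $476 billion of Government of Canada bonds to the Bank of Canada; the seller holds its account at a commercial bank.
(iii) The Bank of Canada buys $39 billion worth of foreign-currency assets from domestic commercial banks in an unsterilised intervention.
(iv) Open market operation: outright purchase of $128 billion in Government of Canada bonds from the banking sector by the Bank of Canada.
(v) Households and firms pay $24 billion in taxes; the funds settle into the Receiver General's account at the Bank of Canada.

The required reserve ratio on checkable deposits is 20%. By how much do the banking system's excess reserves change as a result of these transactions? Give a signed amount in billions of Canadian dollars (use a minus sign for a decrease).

+$287.8 billion

Currency withdrawal $301 billion: reserves −$301B, deposits −$301B.
Asset purchase (from non-banks) $476 billion: reserves +$476B, deposits +$476B.
FX purchase $39 billion: reserves +$39B, deposits 0.
OMO purchase (from banks) $128 billion: reserves +$128B, deposits 0.
Government account inflow $24 billion: reserves −$24B, deposits −$24B.
Totals: Δreserves = +$318B, Δdeposits = +$151B.
Δrequired reserves = 20% × +$151B = +$30.2B.
Δexcess reserves = Δreserves − Δrequired = +$318B − (+$30.2B) = +$287.8 billion.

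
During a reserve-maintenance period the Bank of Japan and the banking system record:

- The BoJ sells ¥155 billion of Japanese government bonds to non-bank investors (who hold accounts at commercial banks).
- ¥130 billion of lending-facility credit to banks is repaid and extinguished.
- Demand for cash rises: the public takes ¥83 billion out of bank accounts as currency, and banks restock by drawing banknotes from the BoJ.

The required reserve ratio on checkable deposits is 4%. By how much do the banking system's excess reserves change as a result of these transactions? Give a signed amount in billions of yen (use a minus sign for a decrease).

Asset sale (to non-banks) ¥155 billion: reserves −¥155B, deposits −¥155B.
Discount-window repayment ¥130 billion: reserves −¥130B, deposits 0.
Currency withdrawal ¥83 billion: reserves −¥83B, deposits −¥83B.
Totals: Δreserves = −¥368B, Δdeposits = −¥238B.
Δrequired reserves = 4% × −¥238B = −¥9.52B.
Δexcess reserves = Δreserves − Δrequired = −¥368B − (−¥9.52B) = -¥358.48 billion.

-¥358.48 billion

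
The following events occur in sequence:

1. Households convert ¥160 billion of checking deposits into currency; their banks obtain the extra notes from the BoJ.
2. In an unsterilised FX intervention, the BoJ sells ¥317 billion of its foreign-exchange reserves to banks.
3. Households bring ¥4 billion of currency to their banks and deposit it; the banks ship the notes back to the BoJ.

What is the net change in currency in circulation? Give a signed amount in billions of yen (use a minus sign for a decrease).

+¥156 billion

Currency withdrawal ¥160 billion: notes leave the central bank → +¥160B.
FX sale ¥317 billion: no currency enters or leaves circulation → 0.
Currency deposit ¥4 billion: notes return to the central bank → −¥4B.
Net: 160 + 0 − 4 = +¥156 billion.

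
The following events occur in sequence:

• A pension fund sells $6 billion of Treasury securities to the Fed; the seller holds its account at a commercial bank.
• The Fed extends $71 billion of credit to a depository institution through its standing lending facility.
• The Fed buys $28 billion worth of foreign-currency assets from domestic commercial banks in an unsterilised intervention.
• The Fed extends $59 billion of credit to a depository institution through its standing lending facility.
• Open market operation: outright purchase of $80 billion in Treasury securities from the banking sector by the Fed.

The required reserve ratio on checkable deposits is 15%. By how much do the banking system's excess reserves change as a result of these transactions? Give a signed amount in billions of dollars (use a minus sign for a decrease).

Asset purchase (from non-banks) $6 billion: reserves +$6B, deposits +$6B.
Discount-window loan $71 billion: reserves +$71B, deposits 0.
FX purchase $28 billion: reserves +$28B, deposits 0.
Discount-window loan $59 billion: reserves +$59B, deposits 0.
OMO purchase (from banks) $80 billion: reserves +$80B, deposits 0.
Totals: Δreserves = +$244B, Δdeposits = +$6B.
Δrequired reserves = 15% × +$6B = +$0.9B.
Δexcess reserves = Δreserves − Δrequired = +$244B − (+$0.9B) = +$243.1 billion.

+$243.1 billion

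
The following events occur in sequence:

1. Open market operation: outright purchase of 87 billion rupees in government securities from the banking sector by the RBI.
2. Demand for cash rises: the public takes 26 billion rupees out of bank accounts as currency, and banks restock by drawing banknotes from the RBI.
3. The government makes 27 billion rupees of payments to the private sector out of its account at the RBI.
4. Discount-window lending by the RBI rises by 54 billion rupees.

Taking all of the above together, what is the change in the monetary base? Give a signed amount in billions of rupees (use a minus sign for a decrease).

+168 billion

RBI balance sheet:
  Assets:      Securities +87B, Loans to banks +54B
  Liabilities: Bank reserves +142B, Currency in circulation +26B, Government deposits −27B
Commercial banking system:
  Assets:      Reserves at CB +142B, Securities −87B
  Liabilities: Checkable deposits +1B, Borrowings from CB +54B
Monetary base = currency + reserves: +26B + (+142B) = +168 billion.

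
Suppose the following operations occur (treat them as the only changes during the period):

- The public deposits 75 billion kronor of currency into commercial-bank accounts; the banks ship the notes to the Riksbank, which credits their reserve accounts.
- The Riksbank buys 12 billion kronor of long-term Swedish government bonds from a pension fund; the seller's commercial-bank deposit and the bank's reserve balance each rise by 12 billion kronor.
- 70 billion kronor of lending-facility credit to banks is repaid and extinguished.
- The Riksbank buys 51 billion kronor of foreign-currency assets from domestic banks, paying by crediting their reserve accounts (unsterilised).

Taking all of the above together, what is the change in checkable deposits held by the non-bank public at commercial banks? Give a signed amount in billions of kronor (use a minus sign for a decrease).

+87 billion

Currency deposit 75 billion kronor: non-bank counterparties' bank balances rise → +75B.
Asset purchase (from non-banks) 12 billion kronor: non-bank counterparties' bank balances rise → +12B.
Discount-window repayment 70 billion kronor: the counterparty is a bank, so public deposits are unchanged → 0.
FX purchase 51 billion kronor: the counterparty is a bank, so public deposits are unchanged → 0.
Net: 75 + 12 + 0 + 0 = +87 billion.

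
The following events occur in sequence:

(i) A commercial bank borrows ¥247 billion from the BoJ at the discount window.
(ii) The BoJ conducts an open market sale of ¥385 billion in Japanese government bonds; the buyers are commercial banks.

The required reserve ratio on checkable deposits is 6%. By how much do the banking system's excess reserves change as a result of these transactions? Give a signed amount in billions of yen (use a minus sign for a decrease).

-¥138 billion

Discount-window loan ¥247 billion: reserves +¥247B, deposits 0.
OMO sale (to banks) ¥385 billion: reserves −¥385B, deposits 0.
Totals: Δreserves = −¥138B, Δdeposits = 0.
Δrequired reserves = 6% × 0 = 0.
Δexcess reserves = Δreserves − Δrequired = −¥138B − (0) = -¥138 billion.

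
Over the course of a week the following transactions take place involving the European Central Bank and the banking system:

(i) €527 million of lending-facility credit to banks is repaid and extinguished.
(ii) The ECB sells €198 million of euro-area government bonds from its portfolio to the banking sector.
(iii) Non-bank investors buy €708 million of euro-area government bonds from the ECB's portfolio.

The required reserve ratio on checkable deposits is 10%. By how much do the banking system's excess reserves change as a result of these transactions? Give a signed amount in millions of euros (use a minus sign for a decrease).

-€1362.2 million

Discount-window repayment €527 million: reserves −€527M, deposits 0.
OMO sale (to banks) €198 million: reserves −€198M, deposits 0.
Asset sale (to non-banks) €708 million: reserves −€708M, deposits −€708M.
Totals: Δreserves = −€1433M, Δdeposits = −€708M.
Δrequired reserves = 10% × −€708M = −€70.8M.
Δexcess reserves = Δreserves − Δrequired = −€1433M − (−€70.8M) = -€1362.2 million.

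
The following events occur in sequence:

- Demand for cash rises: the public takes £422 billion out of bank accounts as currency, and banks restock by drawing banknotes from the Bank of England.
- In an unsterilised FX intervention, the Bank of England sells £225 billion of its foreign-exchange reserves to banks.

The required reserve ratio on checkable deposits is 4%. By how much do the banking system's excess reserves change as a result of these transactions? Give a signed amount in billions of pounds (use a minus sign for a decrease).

-£630.12 billion

Currency withdrawal £422 billion: reserves −£422B, deposits −£422B.
FX sale £225 billion: reserves −£225B, deposits 0.
Totals: Δreserves = −£647B, Δdeposits = −£422B.
Δrequired reserves = 4% × −£422B = −£16.88B.
Δexcess reserves = Δreserves − Δrequired = −£647B − (−£16.88B) = -£630.12 billion.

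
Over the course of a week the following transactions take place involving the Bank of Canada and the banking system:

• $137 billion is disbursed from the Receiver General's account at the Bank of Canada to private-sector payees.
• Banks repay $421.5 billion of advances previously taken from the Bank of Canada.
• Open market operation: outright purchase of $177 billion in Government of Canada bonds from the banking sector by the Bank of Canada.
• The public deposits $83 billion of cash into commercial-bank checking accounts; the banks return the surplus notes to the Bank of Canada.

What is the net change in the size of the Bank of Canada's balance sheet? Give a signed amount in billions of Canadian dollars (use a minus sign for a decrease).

Government spending $137 billion: only the composition of liabilities changes → 0.
Discount-window repayment $421.5 billion: a Bank of Canada asset is shed → −$421.5B.
OMO purchase (from banks) $177 billion: a Bank of Canada asset is acquired → +$177B.
Currency deposit $83 billion: only the composition of liabilities changes → 0.
Net: 0 − 421.5 + 177 + 0 = -$244.5 billion.

-$244.5 billion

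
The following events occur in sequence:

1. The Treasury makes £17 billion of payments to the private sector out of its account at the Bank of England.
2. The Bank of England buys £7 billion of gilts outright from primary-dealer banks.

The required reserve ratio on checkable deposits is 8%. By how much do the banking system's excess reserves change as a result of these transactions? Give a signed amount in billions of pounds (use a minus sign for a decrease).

Government spending £17 billion: reserves +£17B, deposits +£17B.
OMO purchase (from banks) £7 billion: reserves +£7B, deposits 0.
Totals: Δreserves = +£24B, Δdeposits = +£17B.
Δrequired reserves = 8% × +£17B = +£1.36B.
Δexcess reserves = Δreserves − Δrequired = +£24B − (+£1.36B) = +£22.64 billion.

+£22.64 billion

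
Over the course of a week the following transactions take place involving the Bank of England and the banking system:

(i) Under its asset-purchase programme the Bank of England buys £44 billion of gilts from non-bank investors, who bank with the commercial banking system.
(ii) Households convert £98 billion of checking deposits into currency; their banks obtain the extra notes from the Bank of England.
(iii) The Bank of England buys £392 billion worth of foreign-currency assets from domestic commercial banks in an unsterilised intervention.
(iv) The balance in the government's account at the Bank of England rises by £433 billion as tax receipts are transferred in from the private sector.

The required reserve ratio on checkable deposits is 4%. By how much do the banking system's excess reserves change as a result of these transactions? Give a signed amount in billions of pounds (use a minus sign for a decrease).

-£75.52 billion

Asset purchase (from non-banks) £44 billion: reserves +£44B, deposits +£44B.
Currency withdrawal £98 billion: reserves −£98B, deposits −£98B.
FX purchase £392 billion: reserves +£392B, deposits 0.
Government account inflow £433 billion: reserves −£433B, deposits −£433B.
Totals: Δreserves = −£95B, Δdeposits = −£487B.
Δrequired reserves = 4% × −£487B = −£19.48B.
Δexcess reserves = Δreserves − Δrequired = −£95B − (−£19.48B) = -£75.52 billion.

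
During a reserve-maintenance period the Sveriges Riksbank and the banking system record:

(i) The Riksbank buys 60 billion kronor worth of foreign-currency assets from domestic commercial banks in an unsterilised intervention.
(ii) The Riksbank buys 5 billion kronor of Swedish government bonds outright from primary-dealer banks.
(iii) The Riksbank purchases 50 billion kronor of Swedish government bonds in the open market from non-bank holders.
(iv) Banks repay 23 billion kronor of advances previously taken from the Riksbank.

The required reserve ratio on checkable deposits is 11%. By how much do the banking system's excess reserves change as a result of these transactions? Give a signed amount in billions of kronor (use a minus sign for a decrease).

FX purchase 60 billion kronor: reserves +60B, deposits 0.
OMO purchase (from banks) 5 billion kronor: reserves +5B, deposits 0.
Asset purchase (from non-banks) 50 billion kronor: reserves +50B, deposits +50B.
Discount-window repayment 23 billion kronor: reserves −23B, deposits 0.
Totals: Δreserves = +92B, Δdeposits = +50B.
Δrequired reserves = 11% × +50B = +5.5B.
Δexcess reserves = Δreserves − Δrequired = +92B − (+5.5B) = +86.5 billion.

+86.5 billion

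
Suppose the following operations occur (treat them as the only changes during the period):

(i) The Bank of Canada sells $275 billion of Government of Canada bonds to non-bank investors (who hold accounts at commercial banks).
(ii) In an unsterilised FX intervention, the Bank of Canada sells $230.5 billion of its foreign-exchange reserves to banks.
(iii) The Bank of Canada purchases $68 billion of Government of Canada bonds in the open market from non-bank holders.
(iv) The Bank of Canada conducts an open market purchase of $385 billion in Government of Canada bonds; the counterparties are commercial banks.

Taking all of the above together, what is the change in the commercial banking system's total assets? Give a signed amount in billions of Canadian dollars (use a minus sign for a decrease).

Asset sale (to non-banks) $275 billion: bank balance sheets shrink → −$275B.
FX sale $230.5 billion: just an asset swap on bank balance sheets → 0.
Asset purchase (from non-banks) $68 billion: bank balance sheets expand → +$68B.
OMO purchase (from banks) $385 billion: just an asset swap on bank balance sheets → 0.
Net: −275 + 0 + 68 + 0 = -$207 billion.

-$207 billion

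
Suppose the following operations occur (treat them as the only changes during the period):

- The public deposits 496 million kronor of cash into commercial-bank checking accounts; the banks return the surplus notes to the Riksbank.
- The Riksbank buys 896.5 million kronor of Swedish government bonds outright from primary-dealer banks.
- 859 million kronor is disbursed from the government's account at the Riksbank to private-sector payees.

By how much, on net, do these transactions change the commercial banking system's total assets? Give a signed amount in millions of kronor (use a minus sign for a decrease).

Currency deposit 496 million kronor: bank balance sheets expand → +496M.
OMO purchase (from banks) 896.5 million kronor: just an asset swap on bank balance sheets → 0.
Government spending 859 million kronor: bank balance sheets expand → +859M.
Net: 496 + 0 + 859 = +1355 million.

+1355 million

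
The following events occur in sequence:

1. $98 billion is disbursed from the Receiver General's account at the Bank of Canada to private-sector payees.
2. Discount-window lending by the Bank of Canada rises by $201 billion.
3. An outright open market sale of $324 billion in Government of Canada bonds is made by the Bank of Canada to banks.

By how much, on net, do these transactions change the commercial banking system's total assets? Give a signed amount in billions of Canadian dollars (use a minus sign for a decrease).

+$299 billion

Bank of Canada balance sheet:
  Assets:      Securities −$324B, Loans to banks +$201B
  Liabilities: Bank reserves −$25B, Government deposits −$98B
Commercial banking system:
  Assets:      Reserves at CB −$25B, Securities +$324B
  Liabilities: Checkable deposits +$98B, Borrowings from CB +$201B
Change in total bank assets = +$299 billion.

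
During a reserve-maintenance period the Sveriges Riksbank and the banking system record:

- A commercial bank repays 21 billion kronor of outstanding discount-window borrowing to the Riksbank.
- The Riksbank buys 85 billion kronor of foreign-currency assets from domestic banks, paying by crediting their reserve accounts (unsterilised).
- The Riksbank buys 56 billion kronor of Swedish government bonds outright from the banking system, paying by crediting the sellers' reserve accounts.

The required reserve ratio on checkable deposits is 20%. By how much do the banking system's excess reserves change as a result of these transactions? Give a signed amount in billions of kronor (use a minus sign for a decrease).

+120 billion

Discount-window repayment 21 billion kronor: reserves −21B, deposits 0.
FX purchase 85 billion kronor: reserves +85B, deposits 0.
OMO purchase (from banks) 56 billion kronor: reserves +56B, deposits 0.
Totals: Δreserves = +120B, Δdeposits = 0.
Δrequired reserves = 20% × 0 = 0.
Δexcess reserves = Δreserves − Δrequired = +120B − (0) = +120 billion.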